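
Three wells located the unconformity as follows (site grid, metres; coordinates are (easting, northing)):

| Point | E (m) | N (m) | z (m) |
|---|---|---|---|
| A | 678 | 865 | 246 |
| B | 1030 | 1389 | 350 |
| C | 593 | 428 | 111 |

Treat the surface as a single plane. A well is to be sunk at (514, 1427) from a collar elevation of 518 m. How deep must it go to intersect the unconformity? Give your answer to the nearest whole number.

Let the plane be z = a·E + b·N + c.
B−A: 352a + 524b = 104;  C−A: −85a − 437b = −135.
Solving gives a = −0.23143, b = 0.35394.
Then c = 246 − a·678 − b·865 = 96.75.
At (514, 1427): z_contact = −119.0 + 505.1 + 96.75 = 482.9 m.
Depth below ground = 518 − 482.9 = 35 m.

35 m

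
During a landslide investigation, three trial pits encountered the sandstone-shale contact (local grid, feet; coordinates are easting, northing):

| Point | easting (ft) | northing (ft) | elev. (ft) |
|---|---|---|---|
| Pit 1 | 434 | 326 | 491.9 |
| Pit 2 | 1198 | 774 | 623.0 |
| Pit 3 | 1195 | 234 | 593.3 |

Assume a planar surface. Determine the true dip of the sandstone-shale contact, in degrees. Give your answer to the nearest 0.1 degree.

Two edge vectors: Pit 1→Pit 2 = (764, 448, 131.1), Pit 1→Pit 3 = (761, -92, 101.4).
Normal n = (Pit 1→Pit 2) × (Pit 1→Pit 3) = (57488.4, 22297.5, -411216).
So ∂z/∂easting = −n_x/n_z = 0.13980 and ∂z/∂northing = −n_y/n_z = 0.05422.
Gradient magnitude |∇z| = √(a² + b²) = √(0.01954 + 0.00294) = 0.14995.
True dip = arctan(0.14995) = 8.5°, dipping toward WSW (azimuth ≈ 249°).

8.5°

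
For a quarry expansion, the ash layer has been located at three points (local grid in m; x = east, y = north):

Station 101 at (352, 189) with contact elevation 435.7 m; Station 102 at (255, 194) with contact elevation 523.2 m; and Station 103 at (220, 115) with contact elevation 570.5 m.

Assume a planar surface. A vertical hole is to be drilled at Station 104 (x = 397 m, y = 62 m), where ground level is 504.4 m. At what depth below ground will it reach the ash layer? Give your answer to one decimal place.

85.0 m

Two edge vectors: Station 101→Station 102 = (-97, 5, 87.5), Station 101→Station 103 = (-132, -74, 134.8).
Normal n = (Station 101→Station 102) × (Station 101→Station 103) = (7149, 1525.6, 7838).
So ∂z/∂x = −n_x/n_z = −0.91209 and ∂z/∂y = −n_y/n_z = −0.19464.
Intercept c from Station 101: 435.7 + 321.06 + 36.79 = 793.54.
At (397, 62): z_contact = −362.10 − 12.07 + 793.54 = 419.38 m.
Depth below ground = 504.4 − 419.38 = 85.0 m.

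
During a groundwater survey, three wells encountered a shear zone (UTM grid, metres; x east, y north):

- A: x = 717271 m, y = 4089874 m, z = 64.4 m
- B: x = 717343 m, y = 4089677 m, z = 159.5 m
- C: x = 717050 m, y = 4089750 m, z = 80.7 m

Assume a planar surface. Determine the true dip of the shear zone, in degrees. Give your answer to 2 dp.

24.39°

Let the plane be z = a·x + b·y + c.
B−A: 72a − 197b = 95.1;  C−A: −221a − 124b = 16.3.
Solving gives a = 0.16356, b = −0.42296.
Gradient magnitude |∇z| = √(a² + b²) = √(0.02675 + 0.17890) = 0.45349.
True dip = arctan(0.45349) = 24.39°, dipping toward NNW (azimuth ≈ 339°).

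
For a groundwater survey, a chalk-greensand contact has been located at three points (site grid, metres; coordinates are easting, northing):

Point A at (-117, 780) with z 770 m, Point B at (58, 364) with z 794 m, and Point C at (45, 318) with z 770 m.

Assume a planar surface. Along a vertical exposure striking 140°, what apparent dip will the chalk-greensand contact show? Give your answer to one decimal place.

17.1°

Two edge vectors: Point A→Point B = (175, -416, 24), Point A→Point C = (162, -462, 0).
Normal n = (Point A→Point B) × (Point A→Point C) = (11088, 3888, -13458).
So ∂z/∂easting = −n_x/n_z = 0.82390 and ∂z/∂northing = −n_y/n_z = 0.28890.
Unit vector along 140° is (sin 140°, cos 140°) = (0.6428, -0.7660).
Slope in that direction = a·(0.6428) + b·(-0.7660) = 0.30828.
Apparent dip = arctan|0.30828| = 17.1° (true dip is 41.1°, so apparent ≤ true as expected).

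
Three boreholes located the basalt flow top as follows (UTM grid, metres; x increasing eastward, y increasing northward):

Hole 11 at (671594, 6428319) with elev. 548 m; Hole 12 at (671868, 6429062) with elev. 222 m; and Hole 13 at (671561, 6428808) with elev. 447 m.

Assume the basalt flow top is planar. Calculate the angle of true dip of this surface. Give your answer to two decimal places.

30.32°

Let the plane be z = a·x + b·y + c.
Hole 12−Hole 11: 274a + 743b = −326;  Hole 13−Hole 11: −33a + 489b = −101.
Solving gives a = −0.53229, b = −0.24247.
Gradient magnitude |∇z| = √(a² + b²) = √(0.28334 + 0.05879) = 0.58491.
True dip = arctan(0.58491) = 30.32°, dipping toward ENE (azimuth ≈ 066°).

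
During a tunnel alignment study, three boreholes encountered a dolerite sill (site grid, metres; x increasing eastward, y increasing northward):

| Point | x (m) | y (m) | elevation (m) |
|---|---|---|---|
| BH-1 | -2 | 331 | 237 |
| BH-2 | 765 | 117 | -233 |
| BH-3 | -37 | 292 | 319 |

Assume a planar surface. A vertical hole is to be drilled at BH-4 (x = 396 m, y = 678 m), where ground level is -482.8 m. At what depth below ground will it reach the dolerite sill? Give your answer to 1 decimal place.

Two edge vectors: BH-1→BH-2 = (767, -214, -470), BH-1→BH-3 = (-35, -39, 82).
Normal n = (BH-1→BH-2) × (BH-1→BH-3) = (-35878, -46444, -37403).
So ∂z/∂x = −n_x/n_z = −0.95923 and ∂z/∂y = −n_y/n_z = −1.24172.
Intercept c from BH-1: 237 − 1.92 + 411.01 = 646.09.
At (396, 678): z_contact = −379.85 − 841.89 + 646.09 = -575.65 m.
Depth below ground = -482.8 − (-575.65) = 92.8 m.

92.8 m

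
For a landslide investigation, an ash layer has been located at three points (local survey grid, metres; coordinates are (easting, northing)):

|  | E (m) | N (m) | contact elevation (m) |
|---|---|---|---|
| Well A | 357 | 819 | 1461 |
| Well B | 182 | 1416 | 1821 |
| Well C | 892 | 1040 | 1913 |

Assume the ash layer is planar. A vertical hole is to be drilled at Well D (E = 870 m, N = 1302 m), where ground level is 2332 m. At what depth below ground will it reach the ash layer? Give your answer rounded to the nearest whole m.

232 m

Let the plane be z = a·E + b·N + c.
Well B−Well A: −175a + 597b = 360;  Well C−Well A: 535a + 221b = 452.
Solving gives a = 0.53142, b = 0.75879.
Then c = 1461 − a·357 − b·819 = 649.84.
At (870, 1302): z_contact = 462.3 + 987.9 + 649.84 = 2100.1 m.
Depth below ground = 2332 − 2100.1 = 232 m.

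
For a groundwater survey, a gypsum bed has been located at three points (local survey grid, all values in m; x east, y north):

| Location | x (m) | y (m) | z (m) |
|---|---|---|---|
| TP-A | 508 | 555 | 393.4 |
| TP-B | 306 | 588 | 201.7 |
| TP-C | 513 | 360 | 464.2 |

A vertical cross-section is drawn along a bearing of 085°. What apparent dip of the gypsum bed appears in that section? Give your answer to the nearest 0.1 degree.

Two edge vectors: TP-A→TP-B = (-202, 33, -191.7), TP-A→TP-C = (5, -195, 70.8).
Normal n = (TP-A→TP-B) × (TP-A→TP-C) = (-35045.1, 13343.1, 39225).
So ∂z/∂x = −n_x/n_z = 0.89344 and ∂z/∂y = −n_y/n_z = −0.34017.
Unit vector along 085° is (sin 85°, cos 85°) = (0.9962, 0.0872).
Slope in that direction = a·(0.9962) + b·(0.0872) = 0.86039.
Apparent dip = arctan|0.86039| = 40.7° (true dip is 43.7°, so apparent ≤ true as expected).

40.7°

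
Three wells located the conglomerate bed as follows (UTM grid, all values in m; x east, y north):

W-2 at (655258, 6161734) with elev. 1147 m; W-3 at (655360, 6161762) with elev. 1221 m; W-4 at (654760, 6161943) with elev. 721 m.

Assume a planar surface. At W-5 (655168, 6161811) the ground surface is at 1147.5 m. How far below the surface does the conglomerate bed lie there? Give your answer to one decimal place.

Let the plane be z = a·x + b·y + c.
W-3−W-2: 102a + 28b = 74;  W-4−W-2: −498a + 209b = −426.
Solving gives a = 0.776870285, b = −0.187170325.
Then c = 1147 − a·655258 − b·6161734 = 645390.29.
At (655168, 6161811): z_contact = 508980.55 − 1153308.17 + 645390.29 = 1062.67 m.
Depth below ground = 1147.5 − 1062.67 = 84.8 m.

84.8 m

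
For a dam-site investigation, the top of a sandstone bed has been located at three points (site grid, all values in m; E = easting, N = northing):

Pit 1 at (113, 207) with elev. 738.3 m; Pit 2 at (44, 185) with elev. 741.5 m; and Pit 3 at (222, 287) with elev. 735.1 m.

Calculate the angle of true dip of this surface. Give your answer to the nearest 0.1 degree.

Two edge vectors: Pit 1→Pit 2 = (-69, -22, 3.2), Pit 1→Pit 3 = (109, 80, -3.2).
Normal n = (Pit 1→Pit 2) × (Pit 1→Pit 3) = (-185.6, 128, -3122).
So ∂z/∂E = −n_x/n_z = −0.05945 and ∂z/∂N = −n_y/n_z = 0.04100.
Gradient magnitude |∇z| = √(a² + b²) = √(0.00353 + 0.00168) = 0.07222.
True dip = arctan(0.07222) = 4.1°, dipping toward SE (azimuth ≈ 125°).

4.1°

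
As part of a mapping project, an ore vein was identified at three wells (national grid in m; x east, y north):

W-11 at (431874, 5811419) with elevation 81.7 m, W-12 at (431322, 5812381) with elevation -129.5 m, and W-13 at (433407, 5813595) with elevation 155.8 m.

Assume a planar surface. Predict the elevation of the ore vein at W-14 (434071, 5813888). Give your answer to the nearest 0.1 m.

Let the plane be z = a·x + b·y + c.
W-12−W-11: −552a + 962b = −211.2;  W-13−W-11: 1533a + 2176b = 74.1.
Solving gives a = 0.198384019, b = −0.105708962.
Then c = 81.7 − a·431874 − b·5811419 = 528723.87.
At (434071, 5813888): z = 86112.7 − 614580.1 + 528723.87 = 256.6 m.

256.6 m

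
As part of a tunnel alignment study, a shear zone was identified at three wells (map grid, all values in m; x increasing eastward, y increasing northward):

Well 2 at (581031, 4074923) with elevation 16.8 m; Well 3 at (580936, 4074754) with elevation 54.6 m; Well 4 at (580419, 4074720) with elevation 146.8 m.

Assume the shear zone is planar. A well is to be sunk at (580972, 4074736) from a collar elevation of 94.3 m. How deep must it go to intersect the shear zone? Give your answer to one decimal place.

Let the plane be z = a·x + b·y + c.
Well 3−Well 2: −95a − 169b = 37.8;  Well 4−Well 2: −612a − 203b = 130.
Solving gives a = −0.169908370, b = −0.128158017.
Then c = 16.8 − a·581031 − b·4074923 = 620972.88.
At (580972, 4074736): z_contact = −98712.01 − 522210.08 + 620972.88 = 50.79 m.
Depth below ground = 94.3 − 50.79 = 43.5 m.

43.5 m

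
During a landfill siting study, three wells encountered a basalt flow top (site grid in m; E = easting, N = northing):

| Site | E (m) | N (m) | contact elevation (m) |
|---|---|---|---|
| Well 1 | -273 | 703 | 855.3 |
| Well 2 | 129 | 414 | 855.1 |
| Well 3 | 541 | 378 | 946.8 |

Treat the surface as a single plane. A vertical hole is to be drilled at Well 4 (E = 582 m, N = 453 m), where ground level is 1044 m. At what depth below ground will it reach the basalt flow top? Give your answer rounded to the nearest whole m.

Two edge vectors: Well 1→Well 2 = (402, -289, -0.2), Well 1→Well 3 = (814, -325, 91.5).
Normal n = (Well 1→Well 2) × (Well 1→Well 3) = (-26508.5, -36945.8, 104596).
So ∂z/∂E = −n_x/n_z = 0.25344 and ∂z/∂N = −n_y/n_z = 0.35322.
Intercept c from Well 1: 855.3 + 69.19 − 248.32 = 676.17.
At (582, 453): z_contact = 147.5 + 160.0 + 676.17 = 983.7 m.
Depth below ground = 1044 − 983.7 = 60 m.

60 m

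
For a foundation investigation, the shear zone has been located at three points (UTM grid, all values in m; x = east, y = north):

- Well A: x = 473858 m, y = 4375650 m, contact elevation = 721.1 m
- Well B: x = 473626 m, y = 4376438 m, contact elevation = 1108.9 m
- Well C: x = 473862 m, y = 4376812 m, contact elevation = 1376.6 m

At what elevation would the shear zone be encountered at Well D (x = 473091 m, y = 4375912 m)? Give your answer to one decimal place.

Let the plane be z = a·x + b·y + c.
Well B−Well A: −232a + 788b = 387.8;  Well C−Well A: 4a + 1162b = 655.5.
Solving gives a = 0.241663733, b = 0.563281708.
Then c = 721.1 − a·473858 − b·4375650 = −2578516.80.
At (473091, 4375912): z = 114328.9 + 2464871.2 − 2578516.80 = 683.3 m.

683.3 m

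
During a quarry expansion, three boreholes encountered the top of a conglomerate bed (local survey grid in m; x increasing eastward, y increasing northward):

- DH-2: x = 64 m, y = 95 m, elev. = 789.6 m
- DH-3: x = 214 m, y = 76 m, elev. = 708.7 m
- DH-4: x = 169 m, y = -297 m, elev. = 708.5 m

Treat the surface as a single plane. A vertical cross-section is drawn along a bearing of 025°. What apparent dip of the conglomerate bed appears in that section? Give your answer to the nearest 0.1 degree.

9.4°

Let the plane be z = a·x + b·y + c.
DH-3−DH-2: 150a − 19b = −80.9;  DH-4−DH-2: 105a − 392b = −81.1.
Solving gives a = −0.53115, b = 0.06462.
Unit vector along 025° is (sin 25°, cos 25°) = (0.4226, 0.9063).
Slope in that direction = a·(0.4226) + b·(0.9063) = −0.16591.
Apparent dip = arctan|0.16591| = 9.4° (true dip is 28.1°, so apparent ≤ true as expected).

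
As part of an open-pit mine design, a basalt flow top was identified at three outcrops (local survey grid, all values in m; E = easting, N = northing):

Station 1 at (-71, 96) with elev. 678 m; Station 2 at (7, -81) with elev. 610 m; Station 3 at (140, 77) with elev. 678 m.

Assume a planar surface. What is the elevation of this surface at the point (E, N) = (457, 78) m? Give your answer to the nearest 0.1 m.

689.8 m

Let the plane be z = a·E + b·N + c.
Station 2−Station 1: 78a − 177b = −68;  Station 3−Station 1: 211a − 19b = 0.
Solving gives a = 0.03602, b = 0.40006.
Then c = 678 − a·-71 − b·96 = 642.15.
At (457, 78): z = 16.5 + 31.2 + 642.15 = 689.8 m.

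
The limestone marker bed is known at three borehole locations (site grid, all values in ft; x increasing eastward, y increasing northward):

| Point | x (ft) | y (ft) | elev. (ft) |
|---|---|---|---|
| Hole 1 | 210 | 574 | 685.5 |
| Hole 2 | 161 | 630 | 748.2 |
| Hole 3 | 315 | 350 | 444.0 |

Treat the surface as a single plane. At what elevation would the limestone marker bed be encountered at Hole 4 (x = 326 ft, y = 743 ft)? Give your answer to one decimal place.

Two edge vectors: Hole 1→Hole 2 = (-49, 56, 62.7), Hole 1→Hole 3 = (105, -224, -241.5).
Normal n = (Hole 1→Hole 2) × (Hole 1→Hole 3) = (520.8, -5250, 5096).
So ∂z/∂x = −n_x/n_z = −0.10220 and ∂z/∂y = −n_y/n_z = 1.03022.
Intercept c from Hole 1: 685.5 + 21.46 − 591.35 = 115.62.
At (326, 743): z = −33.3 + 765.5 + 115.62 = 847.8 ft.

847.8 ft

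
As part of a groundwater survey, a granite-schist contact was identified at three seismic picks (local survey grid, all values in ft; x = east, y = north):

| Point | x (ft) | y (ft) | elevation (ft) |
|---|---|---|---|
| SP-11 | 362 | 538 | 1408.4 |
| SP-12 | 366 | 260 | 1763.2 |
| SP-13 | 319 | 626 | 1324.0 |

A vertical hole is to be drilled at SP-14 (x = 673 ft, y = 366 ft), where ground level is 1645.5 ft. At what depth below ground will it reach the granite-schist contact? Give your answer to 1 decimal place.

223.9 ft

Two edge vectors: SP-11→SP-12 = (4, -278, 354.8), SP-11→SP-13 = (-43, 88, -84.4).
Normal n = (SP-11→SP-12) × (SP-11→SP-13) = (-7759.2, -14918.8, -11602).
So ∂z/∂x = −n_x/n_z = −0.66878 and ∂z/∂y = −n_y/n_z = −1.28588.
Intercept c from SP-11: 1408.4 + 242.10 + 691.80 = 2342.30.
At (673, 366): z_contact = −450.09 − 470.63 + 2342.30 = 1421.58 ft.
Depth below ground = 1645.5 − 1421.58 = 223.9 ft.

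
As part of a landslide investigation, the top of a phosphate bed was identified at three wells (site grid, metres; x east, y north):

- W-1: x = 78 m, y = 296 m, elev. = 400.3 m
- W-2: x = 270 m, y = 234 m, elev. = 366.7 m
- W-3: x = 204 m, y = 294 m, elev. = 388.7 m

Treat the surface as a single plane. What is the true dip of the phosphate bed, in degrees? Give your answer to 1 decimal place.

Two edge vectors: W-1→W-2 = (192, -62, -33.6), W-1→W-3 = (126, -2, -11.6).
Normal n = (W-1→W-2) × (W-1→W-3) = (652, -2006.4, 7428).
So ∂z/∂x = −n_x/n_z = −0.08778 and ∂z/∂y = −n_y/n_z = 0.27011.
Gradient magnitude |∇z| = √(a² + b²) = √(0.00770 + 0.07296) = 0.28402.
True dip = arctan(0.28402) = 15.9°, dipping toward SSE (azimuth ≈ 162°).

15.9°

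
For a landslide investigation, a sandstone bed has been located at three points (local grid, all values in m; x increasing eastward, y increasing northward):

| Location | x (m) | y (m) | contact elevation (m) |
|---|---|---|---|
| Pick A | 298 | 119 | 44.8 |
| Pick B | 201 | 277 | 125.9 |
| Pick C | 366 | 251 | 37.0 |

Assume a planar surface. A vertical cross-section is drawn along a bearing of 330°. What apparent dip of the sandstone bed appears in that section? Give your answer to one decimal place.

Two edge vectors: Pick A→Pick B = (-97, 158, 81.1), Pick A→Pick C = (68, 132, -7.8).
Normal n = (Pick A→Pick B) × (Pick A→Pick C) = (-11937.6, 4758.2, -23548).
So ∂z/∂x = −n_x/n_z = −0.50695 and ∂z/∂y = −n_y/n_z = 0.20206.
Unit vector along 330° is (sin 330°, cos 330°) = (-0.5000, 0.8660).
Slope in that direction = a·(-0.5000) + b·(0.8660) = 0.42847.
Apparent dip = arctan|0.42847| = 23.2° (true dip is 28.6°, so apparent ≤ true as expected).

23.2°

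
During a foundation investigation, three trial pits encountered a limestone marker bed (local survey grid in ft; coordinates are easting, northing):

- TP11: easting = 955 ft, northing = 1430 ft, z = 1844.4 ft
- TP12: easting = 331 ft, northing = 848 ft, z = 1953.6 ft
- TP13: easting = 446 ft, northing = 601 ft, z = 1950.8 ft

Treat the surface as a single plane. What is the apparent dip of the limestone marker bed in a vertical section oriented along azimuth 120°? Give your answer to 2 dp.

Let the plane be z = a·easting + b·northing + c.
TP12−TP11: −624a − 582b = 109.2;  TP13−TP11: −509a − 829b = 106.4.
Solving gives a = −0.12939, b = −0.04890.
Unit vector along 120° is (sin 120°, cos 120°) = (0.8660, -0.5000).
Slope in that direction = a·(0.8660) + b·(-0.5000) = −0.08760.
Apparent dip = arctan|0.08760| = 5.01° (true dip is 7.9°, so apparent ≤ true as expected).

5.01°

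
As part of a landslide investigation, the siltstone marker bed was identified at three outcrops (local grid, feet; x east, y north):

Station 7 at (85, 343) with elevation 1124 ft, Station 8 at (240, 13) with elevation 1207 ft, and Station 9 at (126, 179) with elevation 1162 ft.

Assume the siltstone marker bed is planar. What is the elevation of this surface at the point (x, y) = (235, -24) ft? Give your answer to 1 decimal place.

1214.3 ft

Let the plane be z = a·x + b·y + c.
Station 8−Station 7: 155a − 330b = 83;  Station 9−Station 7: 41a − 164b = 38.
Solving gives a = 0.09016, b = −0.20917.
Then c = 1124 − a·85 − b·343 = 1188.08.
At (235, -24): z = 21.2 + 5.0 + 1188.08 = 1214.3 ft.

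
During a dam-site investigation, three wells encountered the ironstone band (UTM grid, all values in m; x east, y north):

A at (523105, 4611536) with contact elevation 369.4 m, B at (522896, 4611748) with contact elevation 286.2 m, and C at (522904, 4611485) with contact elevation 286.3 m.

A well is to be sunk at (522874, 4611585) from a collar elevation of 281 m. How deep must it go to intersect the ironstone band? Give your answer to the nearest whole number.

Two edge vectors: A→B = (-209, 212, -83.2), A→C = (-201, -51, -83.1).
Normal n = (A→B) × (A→C) = (-21860.4, -644.7, 53271).
So ∂z/∂x = −n_x/n_z = 0.41036211 and ∂z/∂y = −n_y/n_z = 0.01210227.
Intercept c from A: 369.4 − 214662.47 − 55810.05 = −270103.12.
At (522874, 4611585): z_contact = 214567.7 + 55810.6 − 270103.12 = 275.2 m.
Depth below ground = 281 − 275.2 = 6 m.

6 m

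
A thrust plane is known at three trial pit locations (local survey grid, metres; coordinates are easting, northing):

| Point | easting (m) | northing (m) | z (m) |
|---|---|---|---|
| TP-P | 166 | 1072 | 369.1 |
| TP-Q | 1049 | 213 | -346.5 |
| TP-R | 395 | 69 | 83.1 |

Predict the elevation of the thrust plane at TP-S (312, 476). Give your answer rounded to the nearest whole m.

192 m

Two edge vectors: TP-P→TP-Q = (883, -859, -715.6), TP-P→TP-R = (229, -1003, -286).
Normal n = (TP-P→TP-Q) × (TP-P→TP-R) = (-472072.8, 88665.6, -688938).
So ∂z/∂easting = −n_x/n_z = −0.68522 and ∂z/∂northing = −n_y/n_z = 0.12870.
Intercept c from TP-P: 369.1 + 113.75 − 137.97 = 344.88.
At (312, 476): z = −213.8 + 61.3 + 344.88 = 192.4 m.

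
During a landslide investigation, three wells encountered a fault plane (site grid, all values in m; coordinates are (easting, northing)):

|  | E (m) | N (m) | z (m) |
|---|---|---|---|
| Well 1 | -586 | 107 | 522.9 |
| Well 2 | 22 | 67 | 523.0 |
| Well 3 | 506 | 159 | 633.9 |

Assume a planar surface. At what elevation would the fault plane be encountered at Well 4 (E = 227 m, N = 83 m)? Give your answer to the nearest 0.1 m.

Let the plane be z = a·E + b·N + c.
Well 2−Well 1: 608a − 40b = 0.1;  Well 3−Well 1: 1092a + 52b = 111.
Solving gives a = 0.05904, b = 0.89485.
Then c = 522.9 − a·-586 − b·107 = 461.75.
At (227, 83): z = 13.4 + 74.3 + 461.75 = 549.4 m.

549.4 m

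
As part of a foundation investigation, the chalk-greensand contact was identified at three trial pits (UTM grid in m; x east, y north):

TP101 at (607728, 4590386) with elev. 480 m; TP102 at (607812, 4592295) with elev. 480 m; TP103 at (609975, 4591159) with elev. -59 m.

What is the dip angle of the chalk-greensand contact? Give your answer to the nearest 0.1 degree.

13.7°

Two edge vectors: TP101→TP102 = (84, 1909, 0), TP101→TP103 = (2247, 773, -539).
Normal n = (TP101→TP102) × (TP101→TP103) = (-1028951, 45276, -4224591).
So ∂z/∂x = −n_x/n_z = −0.24356 and ∂z/∂y = −n_y/n_z = 0.01072.
Gradient magnitude |∇z| = √(a² + b²) = √(0.05932 + 0.00011) = 0.24380.
True dip = arctan(0.24380) = 13.7°, dipping toward E (azimuth ≈ 093°).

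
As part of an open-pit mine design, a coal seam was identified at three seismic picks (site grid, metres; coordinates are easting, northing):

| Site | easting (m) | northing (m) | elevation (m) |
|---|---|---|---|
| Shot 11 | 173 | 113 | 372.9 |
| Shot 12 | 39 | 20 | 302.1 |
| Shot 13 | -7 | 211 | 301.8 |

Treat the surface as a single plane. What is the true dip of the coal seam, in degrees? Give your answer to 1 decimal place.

25.0°

Let the plane be z = a·easting + b·northing + c.
Shot 12−Shot 11: −134a − 93b = −70.8;  Shot 13−Shot 11: −180a + 98b = −71.1.
Solving gives a = 0.45363, b = 0.10768.
Gradient magnitude |∇z| = √(a² + b²) = √(0.20578 + 0.01159) = 0.46623.
True dip = arctan(0.46623) = 25.0°, dipping toward WSW (azimuth ≈ 257°).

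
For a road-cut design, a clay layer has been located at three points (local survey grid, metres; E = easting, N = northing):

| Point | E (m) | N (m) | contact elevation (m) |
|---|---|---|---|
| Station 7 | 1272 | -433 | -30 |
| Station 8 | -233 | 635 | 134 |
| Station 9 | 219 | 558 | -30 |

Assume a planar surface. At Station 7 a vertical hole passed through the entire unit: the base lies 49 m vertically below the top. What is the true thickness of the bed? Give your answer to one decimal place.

41.2 m

Let the plane be z = a·E + b·N + c.
Station 8−Station 7: −1505a + 1068b = 164;  Station 9−Station 7: −1053a + 991b = 0.
Solving gives a = −0.44302, b = −0.47074.
|∇z| = √(a²+b²) = 0.64643, so dip δ = arctan(0.64643) = 32.88°.
True thickness = vertical thickness × cos δ = 49 × cos 32.88° = 41.2 m.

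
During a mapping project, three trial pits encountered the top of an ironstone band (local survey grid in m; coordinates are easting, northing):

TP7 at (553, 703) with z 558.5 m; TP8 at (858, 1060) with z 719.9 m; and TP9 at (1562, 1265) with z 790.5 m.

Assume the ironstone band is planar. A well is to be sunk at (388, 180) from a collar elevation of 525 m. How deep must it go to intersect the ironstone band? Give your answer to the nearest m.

215 m

Two edge vectors: TP7→TP8 = (305, 357, 161.4), TP7→TP9 = (1009, 562, 232).
Normal n = (TP7→TP8) × (TP7→TP9) = (-7882.8, 92092.6, -188803).
So ∂z/∂easting = −n_x/n_z = −0.04175 and ∂z/∂northing = −n_y/n_z = 0.48777.
Intercept c from TP7: 558.5 + 23.09 − 342.90 = 238.69.
At (388, 180): z_contact = −16.2 + 87.8 + 238.69 = 310.3 m.
Depth below ground = 525 − 310.3 = 215 m.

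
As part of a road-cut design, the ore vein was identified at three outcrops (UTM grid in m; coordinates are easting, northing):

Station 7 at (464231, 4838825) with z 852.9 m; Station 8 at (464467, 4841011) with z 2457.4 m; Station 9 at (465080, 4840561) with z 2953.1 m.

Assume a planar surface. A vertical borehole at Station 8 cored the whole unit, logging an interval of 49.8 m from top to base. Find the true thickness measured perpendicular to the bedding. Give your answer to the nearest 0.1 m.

29.2 m

Two edge vectors: Station 7→Station 8 = (236, 2186, 1604.5), Station 7→Station 9 = (849, 1736, 2100.2).
Normal n = (Station 7→Station 8) × (Station 7→Station 9) = (1805625.2, 866573.3, -1446218).
So ∂z/∂easting = −n_x/n_z = 1.24852 and ∂z/∂northing = −n_y/n_z = 0.59920.
|∇z| = √(a²+b²) = 1.38486, so dip δ = arctan(1.38486) = 54.17°.
True thickness = vertical thickness × cos δ = 49.8 × cos 54.17° = 29.2 m.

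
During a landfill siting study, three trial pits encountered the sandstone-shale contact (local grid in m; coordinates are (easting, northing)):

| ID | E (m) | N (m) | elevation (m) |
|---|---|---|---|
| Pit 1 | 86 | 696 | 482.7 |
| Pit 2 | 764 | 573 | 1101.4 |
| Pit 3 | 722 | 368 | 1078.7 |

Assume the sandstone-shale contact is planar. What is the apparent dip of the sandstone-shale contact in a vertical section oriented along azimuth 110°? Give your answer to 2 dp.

41.03°

Two edge vectors: Pit 1→Pit 2 = (678, -123, 618.7), Pit 1→Pit 3 = (636, -328, 596).
Normal n = (Pit 1→Pit 2) × (Pit 1→Pit 3) = (129625.6, -10594.8, -144156).
So ∂z/∂E = −n_x/n_z = 0.89920 and ∂z/∂N = −n_y/n_z = −0.07350.
Unit vector along 110° is (sin 110°, cos 110°) = (0.9397, -0.3420).
Slope in that direction = a·(0.9397) + b·(-0.3420) = 0.87011.
Apparent dip = arctan|0.87011| = 41.03° (true dip is 42.1°, so apparent ≤ true as expected).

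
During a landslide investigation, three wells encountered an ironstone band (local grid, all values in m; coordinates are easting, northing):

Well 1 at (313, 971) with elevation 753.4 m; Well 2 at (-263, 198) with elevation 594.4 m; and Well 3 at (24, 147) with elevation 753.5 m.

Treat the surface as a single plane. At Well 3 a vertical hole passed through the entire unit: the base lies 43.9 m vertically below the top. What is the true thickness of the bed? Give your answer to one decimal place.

38.4 m

Two edge vectors: Well 1→Well 2 = (-576, -773, -159), Well 1→Well 3 = (-289, -824, 0.1).
Normal n = (Well 1→Well 2) × (Well 1→Well 3) = (-131093.3, 46008.6, 251227).
So ∂z/∂easting = −n_x/n_z = 0.52181 and ∂z/∂northing = −n_y/n_z = −0.18314.
|∇z| = √(a²+b²) = 0.55302, so dip δ = arctan(0.55302) = 28.94°.
True thickness = vertical thickness × cos δ = 43.9 × cos 28.94° = 38.4 m.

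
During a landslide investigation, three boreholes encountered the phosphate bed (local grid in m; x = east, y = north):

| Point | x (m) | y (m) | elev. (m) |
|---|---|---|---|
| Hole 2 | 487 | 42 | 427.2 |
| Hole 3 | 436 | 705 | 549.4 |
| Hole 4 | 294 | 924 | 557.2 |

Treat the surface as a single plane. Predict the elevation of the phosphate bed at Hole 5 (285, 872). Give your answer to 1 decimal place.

544.2 m

Let the plane be z = a·x + b·y + c.
Hole 3−Hole 2: −51a + 663b = 122.2;  Hole 4−Hole 2: −193a + 882b = 130.
Solving gives a = 0.26020, b = 0.20433.
Then c = 427.2 − a·487 − b·42 = 291.90.
At (285, 872): z = 74.2 + 178.2 + 291.90 = 544.2 m.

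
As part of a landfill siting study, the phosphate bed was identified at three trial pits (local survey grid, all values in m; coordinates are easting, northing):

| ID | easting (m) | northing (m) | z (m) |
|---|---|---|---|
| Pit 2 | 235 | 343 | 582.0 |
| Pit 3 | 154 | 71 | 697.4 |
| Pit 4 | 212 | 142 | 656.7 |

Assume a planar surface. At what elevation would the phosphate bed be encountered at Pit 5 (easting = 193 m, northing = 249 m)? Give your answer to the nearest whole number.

626 m

Let the plane be z = a·easting + b·northing + c.
Pit 3−Pit 2: −81a − 272b = 115.4;  Pit 4−Pit 2: −23a − 201b = 74.7.
Solving gives a = −0.28698, b = −0.33880.
Then c = 582 − a·235 − b·343 = 765.65.
At (193, 249): z = −55.4 − 84.4 + 765.65 = 625.9 m.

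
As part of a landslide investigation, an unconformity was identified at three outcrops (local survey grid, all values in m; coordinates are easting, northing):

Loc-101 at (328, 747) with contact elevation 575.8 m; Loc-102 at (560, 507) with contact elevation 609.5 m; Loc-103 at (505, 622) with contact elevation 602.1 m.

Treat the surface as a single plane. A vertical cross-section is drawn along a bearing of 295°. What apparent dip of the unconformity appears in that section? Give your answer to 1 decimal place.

7.8°

Two edge vectors: Loc-101→Loc-102 = (232, -240, 33.7), Loc-101→Loc-103 = (177, -125, 26.3).
Normal n = (Loc-101→Loc-102) × (Loc-101→Loc-103) = (-2099.5, -136.7, 13480).
So ∂z/∂easting = −n_x/n_z = 0.15575 and ∂z/∂northing = −n_y/n_z = 0.01014.
Unit vector along 295° is (sin 295°, cos 295°) = (-0.9063, 0.4226).
Slope in that direction = a·(-0.9063) + b·(0.4226) = −0.13687.
Apparent dip = arctan|0.13687| = 7.8° (true dip is 8.9°, so apparent ≤ true as expected).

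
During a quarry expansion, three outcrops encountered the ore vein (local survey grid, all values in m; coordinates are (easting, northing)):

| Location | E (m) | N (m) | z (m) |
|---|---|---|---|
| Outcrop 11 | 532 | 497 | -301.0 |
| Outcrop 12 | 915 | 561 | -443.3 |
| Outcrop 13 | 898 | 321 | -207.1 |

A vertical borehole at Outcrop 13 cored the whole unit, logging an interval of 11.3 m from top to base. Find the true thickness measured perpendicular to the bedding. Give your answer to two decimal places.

8.02 m

Let the plane be z = a·E + b·N + c.
Outcrop 12−Outcrop 11: 383a + 64b = −142.3;  Outcrop 13−Outcrop 11: 366a − 176b = 93.9.
Solving gives a = −0.20956, b = −0.96932.
|∇z| = √(a²+b²) = 0.99172, so dip δ = arctan(0.99172) = 44.76°.
True thickness = vertical thickness × cos δ = 11.3 × cos 44.76° = 8.02 m.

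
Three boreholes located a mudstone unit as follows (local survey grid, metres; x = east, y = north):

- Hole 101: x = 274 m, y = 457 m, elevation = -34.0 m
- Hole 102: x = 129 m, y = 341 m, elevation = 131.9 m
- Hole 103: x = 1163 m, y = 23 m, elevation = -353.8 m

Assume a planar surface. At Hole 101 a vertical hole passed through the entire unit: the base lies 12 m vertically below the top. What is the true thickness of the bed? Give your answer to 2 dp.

Let the plane be z = a·x + b·y + c.
Hole 102−Hole 101: −145a − 116b = 165.9;  Hole 103−Hole 101: 889a − 434b = −319.8.
Solving gives a = −0.65700, b = −0.60892.
|∇z| = √(a²+b²) = 0.89579, so dip δ = arctan(0.89579) = 41.85°.
True thickness = vertical thickness × cos δ = 12 × cos 41.85° = 8.94 m.

8.94 m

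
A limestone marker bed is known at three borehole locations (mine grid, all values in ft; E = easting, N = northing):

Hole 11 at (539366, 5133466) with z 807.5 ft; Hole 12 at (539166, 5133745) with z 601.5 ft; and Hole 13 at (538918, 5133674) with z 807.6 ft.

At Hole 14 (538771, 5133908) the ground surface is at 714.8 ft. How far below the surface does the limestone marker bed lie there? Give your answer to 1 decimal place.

90.6 ft

Two edge vectors: Hole 11→Hole 12 = (-200, 279, -206), Hole 11→Hole 13 = (-448, 208, 0.1).
Normal n = (Hole 11→Hole 12) × (Hole 11→Hole 13) = (42875.9, 92308, 83392).
So ∂z/∂E = −n_x/n_z = −0.514148839 and ∂z/∂N = −n_y/n_z = −1.106916731.
Intercept c from Hole 11: 807.5 + 277314.40 + 5682319.40 = 5960441.30.
At (538771, 5133908): z_contact = −277008.48 − 5682808.66 + 5960441.30 = 624.16 ft.
Depth below ground = 714.8 − 624.16 = 90.6 ft.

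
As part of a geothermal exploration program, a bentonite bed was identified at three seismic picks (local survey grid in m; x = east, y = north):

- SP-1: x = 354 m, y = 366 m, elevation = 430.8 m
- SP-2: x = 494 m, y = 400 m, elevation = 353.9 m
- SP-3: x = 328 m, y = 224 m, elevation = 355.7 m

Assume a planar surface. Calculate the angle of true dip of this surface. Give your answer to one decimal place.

Let the plane be z = a·x + b·y + c.
SP-2−SP-1: 140a + 34b = −76.9;  SP-3−SP-1: −26a − 142b = −75.1.
Solving gives a = −0.70927, b = 0.65874.
Gradient magnitude |∇z| = √(a² + b²) = √(0.50306 + 0.43394) = 0.96798.
True dip = arctan(0.96798) = 44.1°, dipping toward SE (azimuth ≈ 133°).

44.1°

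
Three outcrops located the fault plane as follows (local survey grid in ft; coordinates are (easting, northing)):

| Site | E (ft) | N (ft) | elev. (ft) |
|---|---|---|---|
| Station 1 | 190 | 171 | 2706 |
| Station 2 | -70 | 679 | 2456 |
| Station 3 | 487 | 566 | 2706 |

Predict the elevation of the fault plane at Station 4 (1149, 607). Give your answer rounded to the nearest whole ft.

Two edge vectors: Station 1→Station 2 = (-260, 508, -250), Station 1→Station 3 = (297, 395, 0).
Normal n = (Station 1→Station 2) × (Station 1→Station 3) = (98750, -74250, -253576).
So ∂z/∂E = −n_x/n_z = 0.38943 and ∂z/∂N = −n_y/n_z = −0.29281.
Intercept c from Station 1: 2706 − 73.99 + 50.07 = 2682.08.
At (1149, 607): z = 447.5 − 177.7 + 2682.08 = 2951.8 ft.

2952 ft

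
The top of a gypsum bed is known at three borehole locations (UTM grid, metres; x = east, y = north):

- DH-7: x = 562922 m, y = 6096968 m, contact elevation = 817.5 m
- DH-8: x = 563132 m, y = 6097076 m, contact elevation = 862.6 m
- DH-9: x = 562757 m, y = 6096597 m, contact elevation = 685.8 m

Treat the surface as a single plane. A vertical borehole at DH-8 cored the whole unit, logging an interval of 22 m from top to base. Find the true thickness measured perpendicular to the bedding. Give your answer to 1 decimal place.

20.8 m

Two edge vectors: DH-7→DH-8 = (210, 108, 45.1), DH-7→DH-9 = (-165, -371, -131.7).
Normal n = (DH-7→DH-8) × (DH-7→DH-9) = (2508.5, 20215.5, -60090).
So ∂z/∂x = −n_x/n_z = 0.04175 and ∂z/∂y = −n_y/n_z = 0.33642.
|∇z| = √(a²+b²) = 0.33900, so dip δ = arctan(0.33900) = 18.73°.
True thickness = vertical thickness × cos δ = 22 × cos 18.73° = 20.8 m.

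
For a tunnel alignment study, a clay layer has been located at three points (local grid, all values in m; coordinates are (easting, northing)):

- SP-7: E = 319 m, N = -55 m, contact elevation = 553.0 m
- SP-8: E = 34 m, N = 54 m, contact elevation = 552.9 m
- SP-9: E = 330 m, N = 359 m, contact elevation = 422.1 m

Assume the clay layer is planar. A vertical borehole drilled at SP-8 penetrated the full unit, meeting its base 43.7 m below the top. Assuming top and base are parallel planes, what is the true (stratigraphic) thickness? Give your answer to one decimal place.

41.4 m

Let the plane be z = a·E + b·N + c.
SP-8−SP-7: −285a + 109b = −0.1;  SP-9−SP-7: 11a + 414b = −130.9.
Solving gives a = −0.11936, b = −0.31301.
|∇z| = √(a²+b²) = 0.33500, so dip δ = arctan(0.33500) = 18.52°.
True thickness = vertical thickness × cos δ = 43.7 × cos 18.52° = 41.4 m.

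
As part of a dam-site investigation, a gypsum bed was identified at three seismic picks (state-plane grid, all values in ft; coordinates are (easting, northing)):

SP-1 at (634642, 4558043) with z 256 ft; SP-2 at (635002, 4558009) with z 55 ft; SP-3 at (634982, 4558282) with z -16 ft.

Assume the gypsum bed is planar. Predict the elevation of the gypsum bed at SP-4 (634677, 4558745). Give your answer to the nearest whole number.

23 ft

Let the plane be z = a·E + b·N + c.
SP-2−SP-1: 360a − 34b = −201;  SP-3−SP-1: 340a + 239b = −272.
Solving gives a = −0.58695697, b = −0.30307377.
Then c = 256 − a·634642 − b·4558043 = 1754186.82.
At (634677, 4558745): z = −372528.1 − 1381636.0 + 1754186.82 = 22.7 ft.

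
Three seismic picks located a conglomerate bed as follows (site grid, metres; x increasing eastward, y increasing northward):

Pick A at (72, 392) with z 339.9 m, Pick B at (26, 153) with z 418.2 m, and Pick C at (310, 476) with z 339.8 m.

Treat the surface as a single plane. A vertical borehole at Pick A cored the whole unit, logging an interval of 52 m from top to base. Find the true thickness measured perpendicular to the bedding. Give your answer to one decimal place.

Two edge vectors: Pick A→Pick B = (-46, -239, 78.3), Pick A→Pick C = (238, 84, -0.1).
Normal n = (Pick A→Pick B) × (Pick A→Pick C) = (-6553.3, 18630.8, 53018).
So ∂z/∂x = −n_x/n_z = 0.12361 and ∂z/∂y = −n_y/n_z = −0.35141.
|∇z| = √(a²+b²) = 0.37251, so dip δ = arctan(0.37251) = 20.43°.
True thickness = vertical thickness × cos δ = 52 × cos 20.43° = 48.7 m.

48.7 m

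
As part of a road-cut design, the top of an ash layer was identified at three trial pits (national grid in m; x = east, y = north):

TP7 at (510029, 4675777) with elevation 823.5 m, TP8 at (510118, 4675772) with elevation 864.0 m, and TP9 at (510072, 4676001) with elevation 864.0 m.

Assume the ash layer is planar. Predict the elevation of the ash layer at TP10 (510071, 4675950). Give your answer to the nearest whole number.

859 m

Let the plane be z = a·x + b·y + c.
TP8−TP7: 89a − 5b = 40.5;  TP9−TP7: 43a + 224b = 40.5.
Solving gives a = 0.46025011, b = 0.09245199.
Then c = 823.5 − a·510029 − b·4675777 = −666202.28.
At (510071, 4675950): z = 234760.2 + 432300.9 − 666202.28 = 858.8 m.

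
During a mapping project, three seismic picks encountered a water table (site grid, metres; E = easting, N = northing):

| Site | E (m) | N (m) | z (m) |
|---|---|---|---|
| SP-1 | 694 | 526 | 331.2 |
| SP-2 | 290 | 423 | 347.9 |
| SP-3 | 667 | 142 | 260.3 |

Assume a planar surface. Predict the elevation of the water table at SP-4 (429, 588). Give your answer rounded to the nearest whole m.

367 m

Two edge vectors: SP-1→SP-2 = (-404, -103, 16.7), SP-1→SP-3 = (-27, -384, -70.9).
Normal n = (SP-1→SP-2) × (SP-1→SP-3) = (13715.5, -29094.5, 152355).
So ∂z/∂E = −n_x/n_z = −0.09002 and ∂z/∂N = −n_y/n_z = 0.19097.
Intercept c from SP-1: 331.2 + 62.48 − 100.45 = 293.23.
At (429, 588): z = −38.6 + 112.3 + 293.23 = 366.9 m.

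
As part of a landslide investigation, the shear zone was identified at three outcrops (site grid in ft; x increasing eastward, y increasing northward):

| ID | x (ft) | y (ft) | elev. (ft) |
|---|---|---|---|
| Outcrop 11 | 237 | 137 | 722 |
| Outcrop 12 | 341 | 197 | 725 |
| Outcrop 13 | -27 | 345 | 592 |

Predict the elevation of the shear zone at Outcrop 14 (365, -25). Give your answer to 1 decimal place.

805.8 ft

Let the plane be z = a·x + b·y + c.
Outcrop 12−Outcrop 11: 104a + 60b = 3;  Outcrop 13−Outcrop 11: −264a + 208b = −130.
Solving gives a = 0.22481, b = −0.33967.
Then c = 722 − a·237 − b·137 = 715.25.
At (365, -25): z = 82.1 + 8.5 + 715.25 = 805.8 ft.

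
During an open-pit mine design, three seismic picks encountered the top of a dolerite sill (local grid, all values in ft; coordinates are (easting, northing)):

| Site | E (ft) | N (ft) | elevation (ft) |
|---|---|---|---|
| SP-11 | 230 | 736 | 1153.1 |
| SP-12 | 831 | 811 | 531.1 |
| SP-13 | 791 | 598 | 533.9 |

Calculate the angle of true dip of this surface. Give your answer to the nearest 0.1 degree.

47.0°

Two edge vectors: SP-11→SP-12 = (601, 75, -622), SP-11→SP-13 = (561, -138, -619.2).
Normal n = (SP-11→SP-12) × (SP-11→SP-13) = (-132276, 23197.2, -125013).
So ∂z/∂E = −n_x/n_z = −1.05810 and ∂z/∂N = −n_y/n_z = 0.18556.
Gradient magnitude |∇z| = √(a² + b²) = √(1.11957 + 0.03443) = 1.07425.
True dip = arctan(1.07425) = 47.0°, dipping toward E (azimuth ≈ 100°).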